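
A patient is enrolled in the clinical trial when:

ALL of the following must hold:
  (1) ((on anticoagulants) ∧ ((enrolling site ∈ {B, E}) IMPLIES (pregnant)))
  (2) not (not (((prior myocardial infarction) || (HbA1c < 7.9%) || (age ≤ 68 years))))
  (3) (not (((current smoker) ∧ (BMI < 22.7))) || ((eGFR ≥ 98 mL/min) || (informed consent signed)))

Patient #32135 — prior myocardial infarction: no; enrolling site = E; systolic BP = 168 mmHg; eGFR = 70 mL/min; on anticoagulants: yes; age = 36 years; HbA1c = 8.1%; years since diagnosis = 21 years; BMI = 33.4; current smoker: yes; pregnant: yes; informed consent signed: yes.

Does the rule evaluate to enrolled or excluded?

Enrolled

Atomic conditions:
  on anticoagulants: yes → true
  enrolling site ∈ {B, E}: E is in the set → true
  pregnant: yes → true
  prior myocardial infarction: no → false
  HbA1c < 7.9%: 8.1 < 7.9 is false
  age ≤ 68 years: 36 ≤ 68 is true
  current smoker: yes → true
  BMI < 22.7: 33.4 < 22.7 is false
  eGFR ≥ 98 mL/min: 70 ≥ 98 is false
  informed consent signed: yes → true
Combine:
[1.2] true → true = true
[1] true AND true = true
[2.1.1] false OR false OR true = true
[2.1] NOT true = false
[2] NOT false = true
[3.1.1] true AND false = false
[3.1] NOT false = true
[3.2] false OR true = true
[3] true OR true = true
[root] true AND true AND true = true
Overall: true → enrolled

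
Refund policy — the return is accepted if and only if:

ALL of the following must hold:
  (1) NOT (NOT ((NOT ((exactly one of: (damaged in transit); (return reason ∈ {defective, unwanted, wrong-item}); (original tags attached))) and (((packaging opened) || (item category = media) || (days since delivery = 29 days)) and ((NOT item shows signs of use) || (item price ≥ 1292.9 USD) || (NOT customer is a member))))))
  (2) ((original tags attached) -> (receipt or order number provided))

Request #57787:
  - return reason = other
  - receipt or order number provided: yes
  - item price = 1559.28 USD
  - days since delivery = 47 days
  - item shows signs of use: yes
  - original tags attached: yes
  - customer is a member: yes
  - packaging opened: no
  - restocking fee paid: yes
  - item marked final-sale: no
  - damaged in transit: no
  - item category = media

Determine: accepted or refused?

Atomic conditions:
  damaged in transit: no → false
  return reason ∈ {defective, unwanted, wrong-item}: other is not in the set → false
  original tags attached: yes → true
  packaging opened: no → false
  item category = media: media == media is true
  days since delivery = 29 days: 47 == 29 is false
  NOT item shows signs of use: yes → false
  item price ≥ 1292.9 USD: 1559.28 ≥ 1292.9 is true
  NOT customer is a member: yes → false
  receipt or order number provided: yes → true
Combine:
[1.1.1.1.1] exactly-one(false, false, true) = true
[1.1.1.1] NOT true = false
[1.1.1.2.1] false OR true OR false = true
[1.1.1.2.2] false OR true OR false = true
[1.1.1.2] true AND true = true
[1.1.1] false AND true = false
[1.1] NOT false = true
[1] NOT true = false
[2] true → true = true
[root] false AND true = false
Overall: false → refused

Refused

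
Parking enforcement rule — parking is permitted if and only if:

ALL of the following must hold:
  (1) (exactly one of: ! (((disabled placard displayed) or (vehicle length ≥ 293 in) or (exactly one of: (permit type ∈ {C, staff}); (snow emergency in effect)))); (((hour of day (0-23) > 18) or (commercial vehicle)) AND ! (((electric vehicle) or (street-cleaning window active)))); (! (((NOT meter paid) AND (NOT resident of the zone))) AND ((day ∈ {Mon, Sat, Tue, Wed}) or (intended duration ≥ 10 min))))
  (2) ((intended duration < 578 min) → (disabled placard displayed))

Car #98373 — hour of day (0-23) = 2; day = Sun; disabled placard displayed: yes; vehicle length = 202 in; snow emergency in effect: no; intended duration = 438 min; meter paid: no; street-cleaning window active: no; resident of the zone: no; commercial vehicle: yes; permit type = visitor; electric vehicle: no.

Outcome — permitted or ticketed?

Atomic conditions:
  disabled placard displayed: yes → true
  vehicle length ≥ 293 in: 202 ≥ 293 is false
  permit type ∈ {C, staff}: visitor is not in the set → false
  snow emergency in effect: no → false
  hour of day (0-23) > 18: 2 > 18 is false
  commercial vehicle: yes → true
  electric vehicle: no → false
  street-cleaning window active: no → false
  NOT meter paid: no → true
  NOT resident of the zone: no → true
  day ∈ {Mon, Sat, Tue, Wed}: Sun is not in the set → false
  intended duration ≥ 10 min: 438 ≥ 10 is true
  intended duration < 578 min: 438 < 578 is true
Combine:
[1.1.1.3] exactly-one(false, false) = false
[1.1.1] true OR false OR false = true
[1.1] NOT true = false
[1.2.1] false OR true = true
[1.2.2.1] false OR false = false
[1.2.2] NOT false = true
[1.2] true AND true = true
[1.3.1.1] true AND true = true
[1.3.1] NOT true = false
[1.3.2] false OR true = true
[1.3] false AND true = false
[1] exactly-one(false, true, false) = true
[2] true → true = true
[root] true AND true = true
Overall: true → permitted

Permitted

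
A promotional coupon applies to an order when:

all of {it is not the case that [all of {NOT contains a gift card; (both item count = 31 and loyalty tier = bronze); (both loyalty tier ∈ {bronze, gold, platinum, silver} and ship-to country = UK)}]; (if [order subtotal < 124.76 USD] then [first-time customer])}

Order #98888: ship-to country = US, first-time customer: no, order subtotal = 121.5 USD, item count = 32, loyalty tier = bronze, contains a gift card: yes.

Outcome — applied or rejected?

Atomic conditions:
  NOT contains a gift card: yes → false
  item count = 31: 32 == 31 is false
  loyalty tier = bronze: bronze == bronze is true
  loyalty tier ∈ {bronze, gold, platinum, silver}: bronze is in the set → true
  ship-to country = UK: US == UK is false
  order subtotal < 124.76 USD: 121.5 < 124.76 is true
  first-time customer: no → false
Combine:
[1.1.2] false AND true = false
[1.1.3] true AND false = false
[1.1] false AND false AND false = false
[1] NOT false = true
[2] true → false = false
[root] true AND false = false
Overall: false → rejected

Rejected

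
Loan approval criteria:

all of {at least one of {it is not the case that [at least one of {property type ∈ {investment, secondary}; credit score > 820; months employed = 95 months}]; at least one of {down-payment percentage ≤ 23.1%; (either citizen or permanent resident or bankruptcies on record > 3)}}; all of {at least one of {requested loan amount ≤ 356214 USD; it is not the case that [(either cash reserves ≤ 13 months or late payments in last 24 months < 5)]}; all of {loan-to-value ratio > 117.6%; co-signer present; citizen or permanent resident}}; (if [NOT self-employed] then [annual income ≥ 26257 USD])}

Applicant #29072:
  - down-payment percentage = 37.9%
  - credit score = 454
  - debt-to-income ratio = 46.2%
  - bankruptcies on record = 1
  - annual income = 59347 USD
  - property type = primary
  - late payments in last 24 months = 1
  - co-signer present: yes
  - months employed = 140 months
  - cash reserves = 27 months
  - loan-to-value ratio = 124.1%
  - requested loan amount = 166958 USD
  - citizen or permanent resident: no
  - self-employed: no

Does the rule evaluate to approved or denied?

Atomic conditions:
  property type ∈ {investment, secondary}: primary is not in the set → false
  credit score > 820: 454 > 820 is false
  months employed = 95 months: 140 == 95 is false
  down-payment percentage ≤ 23.1%: 37.9 ≤ 23.1 is false
  citizen or permanent resident: no → false
  bankruptcies on record > 3: 1 > 3 is false
  requested loan amount ≤ 356214 USD: 166958 ≤ 356214 is true
  cash reserves ≤ 13 months: 27 ≤ 13 is false
  late payments in last 24 months < 5: 1 < 5 is true
  loan-to-value ratio > 117.6%: 124.1 > 117.6 is true
  co-signer present: yes → true
  NOT self-employed: no → true
  annual income ≥ 26257 USD: 59347 ≥ 26257 is true
Combine:
[1.1.1] false OR false OR false = false
[1.1] NOT false = true
[1.2.2] false OR false = false
[1.2] false OR false = false
[1] true OR false = true
[2.1.2.1] false OR true = true
[2.1.2] NOT true = false
[2.1] true OR false = true
[2.2] true AND true AND false = false
[2] true AND false = false
[3] true → true = true
[root] true AND false AND true = false
Overall: false → denied

Denied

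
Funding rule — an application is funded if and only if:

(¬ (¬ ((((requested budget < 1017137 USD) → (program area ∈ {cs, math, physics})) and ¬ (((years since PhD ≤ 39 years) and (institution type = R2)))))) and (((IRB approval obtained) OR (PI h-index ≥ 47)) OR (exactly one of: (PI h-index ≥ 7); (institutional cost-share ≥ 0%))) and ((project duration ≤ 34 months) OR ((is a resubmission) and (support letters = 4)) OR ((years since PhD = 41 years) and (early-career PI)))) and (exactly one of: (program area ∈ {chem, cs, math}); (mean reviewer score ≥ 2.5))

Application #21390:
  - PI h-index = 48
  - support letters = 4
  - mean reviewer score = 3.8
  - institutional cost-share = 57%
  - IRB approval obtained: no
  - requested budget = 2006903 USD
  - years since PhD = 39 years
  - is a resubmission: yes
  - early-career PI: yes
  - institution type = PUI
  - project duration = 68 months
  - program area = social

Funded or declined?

Atomic conditions:
  requested budget < 1017137 USD: 2006903 < 1017137 is false
  program area ∈ {cs, math, physics}: social is not in the set → false
  years since PhD ≤ 39 years: 39 ≤ 39 is true
  institution type = R2: PUI == R2 is false
  IRB approval obtained: no → false
  PI h-index ≥ 47: 48 ≥ 47 is true
  PI h-index ≥ 7: 48 ≥ 7 is true
  institutional cost-share ≥ 0%: 57 ≥ 0 is true
  project duration ≤ 34 months: 68 ≤ 34 is false
  is a resubmission: yes → true
  support letters = 4: 4 == 4 is true
  years since PhD = 41 years: 39 == 41 is false
  early-career PI: yes → true
  program area ∈ {chem, cs, math}: social is not in the set → false
  mean reviewer score ≥ 2.5: 3.8 ≥ 2.5 is true
Combine:
[1.1.1.1.1] false → false (antecedent false ⇒ implication holds) = true
[1.1.1.1.2.1] true AND false = false
[1.1.1.1.2] NOT false = true
[1.1.1.1] true AND true = true
[1.1.1] NOT true = false
[1.1] NOT false = true
[1.2.1] false OR true = true
[1.2.2] exactly-one(true, true) = false
[1.2] true OR false = true
[1.3.2] true AND true = true
[1.3.3] false AND true = false
[1.3] false OR true OR false = true
[1] true AND true AND true = true
[2] exactly-one(false, true) = true
[root] true AND true = true
Overall: true → funded

Funded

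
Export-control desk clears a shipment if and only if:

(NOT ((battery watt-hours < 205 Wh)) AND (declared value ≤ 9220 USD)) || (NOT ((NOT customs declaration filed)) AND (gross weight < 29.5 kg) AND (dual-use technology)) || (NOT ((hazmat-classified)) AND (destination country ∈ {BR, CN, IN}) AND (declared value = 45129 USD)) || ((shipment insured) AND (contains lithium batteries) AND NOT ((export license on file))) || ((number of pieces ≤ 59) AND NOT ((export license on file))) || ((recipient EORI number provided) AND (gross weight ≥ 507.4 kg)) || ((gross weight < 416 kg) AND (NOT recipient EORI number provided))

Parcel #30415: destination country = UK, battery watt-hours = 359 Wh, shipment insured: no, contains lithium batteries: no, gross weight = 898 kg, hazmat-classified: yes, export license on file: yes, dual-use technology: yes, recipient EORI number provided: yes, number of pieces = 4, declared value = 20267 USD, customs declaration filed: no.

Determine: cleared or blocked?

Atomic conditions:
  battery watt-hours < 205 Wh: 359 < 205 is false
  declared value ≤ 9220 USD: 20267 ≤ 9220 is false
  NOT customs declaration filed: no → true
  gross weight < 29.5 kg: 898 < 29.5 is false
  dual-use technology: yes → true
  hazmat-classified: yes → true
  destination country ∈ {BR, CN, IN}: UK is not in the set → false
  declared value = 45129 USD: 20267 == 45129 is false
  shipment insured: no → false
  contains lithium batteries: no → false
  export license on file: yes → true
  number of pieces ≤ 59: 4 ≤ 59 is true
  recipient EORI number provided: yes → true
  gross weight ≥ 507.4 kg: 898 ≥ 507.4 is true
  gross weight < 416 kg: 898 < 416 is false
  NOT recipient EORI number provided: yes → false
Combine:
[1.1] NOT false = true
[1] true AND false = false
[2.1] NOT true = false
[2] false AND false AND true = false
[3.1] NOT true = false
[3] false AND false AND false = false
[4.3] NOT true = false
[4] false AND false AND false = false
[5.2] NOT true = false
[5] true AND false = false
[6] true AND true = true
[7] false AND false = false
[root] false OR false OR false OR false OR false OR true OR false = true
Overall: true → cleared

Cleared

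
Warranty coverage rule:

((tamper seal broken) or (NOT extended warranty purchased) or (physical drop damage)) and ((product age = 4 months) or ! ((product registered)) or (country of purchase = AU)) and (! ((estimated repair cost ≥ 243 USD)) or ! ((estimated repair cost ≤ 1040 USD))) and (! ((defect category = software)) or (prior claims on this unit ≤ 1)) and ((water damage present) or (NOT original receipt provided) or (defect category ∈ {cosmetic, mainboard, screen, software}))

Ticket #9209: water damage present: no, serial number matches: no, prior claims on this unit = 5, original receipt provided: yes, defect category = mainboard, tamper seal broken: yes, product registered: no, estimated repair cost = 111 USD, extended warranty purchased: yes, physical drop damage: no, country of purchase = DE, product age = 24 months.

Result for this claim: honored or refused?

Honored

Atomic conditions:
  tamper seal broken: yes → true
  NOT extended warranty purchased: yes → false
  physical drop damage: no → false
  product age = 4 months: 24 == 4 is false
  product registered: no → false
  country of purchase = AU: DE == AU is false
  estimated repair cost ≥ 243 USD: 111 ≥ 243 is false
  estimated repair cost ≤ 1040 USD: 111 ≤ 1040 is true
  defect category = software: mainboard == software is false
  prior claims on this unit ≤ 1: 5 ≤ 1 is false
  water damage present: no → false
  NOT original receipt provided: yes → false
  defect category ∈ {cosmetic, mainboard, screen, software}: mainboard is in the set → true
Combine:
[1] true OR false OR false = true
[2.2] NOT false = true
[2] false OR true OR false = true
[3.1] NOT false = true
[3.2] NOT true = false
[3] true OR false = true
[4.1] NOT false = true
[4] true OR false = true
[5] false OR false OR true = true
[root] true AND true AND true AND true AND true = true
Overall: true → honored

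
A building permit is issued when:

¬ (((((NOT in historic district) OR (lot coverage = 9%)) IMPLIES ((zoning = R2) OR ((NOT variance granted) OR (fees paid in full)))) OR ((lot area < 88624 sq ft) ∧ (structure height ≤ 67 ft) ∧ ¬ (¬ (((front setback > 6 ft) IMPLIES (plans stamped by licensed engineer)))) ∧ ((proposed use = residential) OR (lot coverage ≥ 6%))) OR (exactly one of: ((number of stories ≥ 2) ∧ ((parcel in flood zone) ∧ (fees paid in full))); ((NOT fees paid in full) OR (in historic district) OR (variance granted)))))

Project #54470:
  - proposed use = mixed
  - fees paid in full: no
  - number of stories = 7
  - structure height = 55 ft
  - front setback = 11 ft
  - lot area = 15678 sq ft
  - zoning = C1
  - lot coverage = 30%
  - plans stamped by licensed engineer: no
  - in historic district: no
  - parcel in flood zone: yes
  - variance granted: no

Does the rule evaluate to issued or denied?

Denied

Atomic conditions:
  NOT in historic district: no → true
  lot coverage = 9%: 30 == 9 is false
  zoning = R2: C1 == R2 is false
  NOT variance granted: no → true
  fees paid in full: no → false
  lot area < 88624 sq ft: 15678 < 88624 is true
  structure height ≤ 67 ft: 55 ≤ 67 is true
  front setback > 6 ft: 11 > 6 is true
  plans stamped by licensed engineer: no → false
  proposed use = residential: mixed == residential is false
  lot coverage ≥ 6%: 30 ≥ 6 is true
  number of stories ≥ 2: 7 ≥ 2 is true
  parcel in flood zone: yes → true
  NOT fees paid in full: no → true
  in historic district: no → false
  variance granted: no → false
Combine:
[1.1.1] true OR false = true
[1.1.2.2] true OR false = true
[1.1.2] false OR true = true
[1.1] true → true = true
[1.2.3.1.1] true → false = false
[1.2.3.1] NOT false = true
[1.2.3] NOT true = false
[1.2.4] false OR true = true
[1.2] true AND true AND false AND true = false
[1.3.1.2] true AND false = false
[1.3.1] true AND false = false
[1.3.2] true OR false OR false = true
[1.3] exactly-one(false, true) = true
[1] true OR false OR true = true
[root] NOT true = false
Overall: false → denied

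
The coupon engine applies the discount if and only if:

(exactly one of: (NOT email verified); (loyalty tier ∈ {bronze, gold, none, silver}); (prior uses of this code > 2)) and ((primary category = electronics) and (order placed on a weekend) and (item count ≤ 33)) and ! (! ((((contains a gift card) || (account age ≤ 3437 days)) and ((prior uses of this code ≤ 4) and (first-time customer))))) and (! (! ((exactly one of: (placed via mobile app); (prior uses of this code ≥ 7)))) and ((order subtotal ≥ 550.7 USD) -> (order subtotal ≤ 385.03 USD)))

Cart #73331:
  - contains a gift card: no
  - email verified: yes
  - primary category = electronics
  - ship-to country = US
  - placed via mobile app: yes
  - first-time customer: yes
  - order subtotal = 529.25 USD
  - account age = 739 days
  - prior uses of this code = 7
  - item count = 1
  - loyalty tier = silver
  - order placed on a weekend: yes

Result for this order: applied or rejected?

Rejected

Atomic conditions:
  NOT email verified: yes → false
  loyalty tier ∈ {bronze, gold, none, silver}: silver is in the set → true
  prior uses of this code > 2: 7 > 2 is true
  primary category = electronics: electronics == electronics is true
  order placed on a weekend: yes → true
  item count ≤ 33: 1 ≤ 33 is true
  contains a gift card: no → false
  account age ≤ 3437 days: 739 ≤ 3437 is true
  prior uses of this code ≤ 4: 7 ≤ 4 is false
  first-time customer: yes → true
  placed via mobile app: yes → true
  prior uses of this code ≥ 7: 7 ≥ 7 is true
  order subtotal ≥ 550.7 USD: 529.25 ≥ 550.7 is false
  order subtotal ≤ 385.03 USD: 529.25 ≤ 385.03 is false
Combine:
[1] exactly-one(false, true, true) = false
[2] true AND true AND true = true
[3.1.1.1] false OR true = true
[3.1.1.2] false AND true = false
[3.1.1] true AND false = false
[3.1] NOT false = true
[3] NOT true = false
[4.1.1.1] exactly-one(true, true) = false
[4.1.1] NOT false = true
[4.1] NOT true = false
[4.2] false → false (antecedent false ⇒ implication holds) = true
[4] false AND true = false
[root] false AND true AND false AND false = false
Overall: false → rejected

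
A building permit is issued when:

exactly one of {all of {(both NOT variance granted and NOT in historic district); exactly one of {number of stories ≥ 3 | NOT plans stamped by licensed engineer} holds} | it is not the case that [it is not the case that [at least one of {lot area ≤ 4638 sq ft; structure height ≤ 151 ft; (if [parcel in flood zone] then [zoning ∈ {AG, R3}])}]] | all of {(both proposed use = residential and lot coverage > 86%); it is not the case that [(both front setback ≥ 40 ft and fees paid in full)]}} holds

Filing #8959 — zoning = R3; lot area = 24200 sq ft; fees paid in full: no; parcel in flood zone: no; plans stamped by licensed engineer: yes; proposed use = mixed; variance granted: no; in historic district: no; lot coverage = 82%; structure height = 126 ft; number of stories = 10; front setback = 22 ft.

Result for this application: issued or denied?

Atomic conditions:
  NOT variance granted: no → true
  NOT in historic district: no → true
  number of stories ≥ 3: 10 ≥ 3 is true
  NOT plans stamped by licensed engineer: yes → false
  lot area ≤ 4638 sq ft: 24200 ≤ 4638 is false
  structure height ≤ 151 ft: 126 ≤ 151 is true
  parcel in flood zone: no → false
  zoning ∈ {AG, R3}: R3 is in the set → true
  proposed use = residential: mixed == residential is false
  lot coverage > 86%: 82 > 86 is false
  front setback ≥ 40 ft: 22 ≥ 40 is false
  fees paid in full: no → false
Combine:
[1.1] true AND true = true
[1.2] exactly-one(true, false) = true
[1] true AND true = true
[2.1.1.3] false → true (antecedent false ⇒ implication holds) = true
[2.1.1] false OR true OR true = true
[2.1] NOT true = false
[2] NOT false = true
[3.1] false AND false = false
[3.2.1] false AND false = false
[3.2] NOT false = true
[3] false AND true = false
[root] exactly-one(true, true, false) = false
Overall: false → denied

Denied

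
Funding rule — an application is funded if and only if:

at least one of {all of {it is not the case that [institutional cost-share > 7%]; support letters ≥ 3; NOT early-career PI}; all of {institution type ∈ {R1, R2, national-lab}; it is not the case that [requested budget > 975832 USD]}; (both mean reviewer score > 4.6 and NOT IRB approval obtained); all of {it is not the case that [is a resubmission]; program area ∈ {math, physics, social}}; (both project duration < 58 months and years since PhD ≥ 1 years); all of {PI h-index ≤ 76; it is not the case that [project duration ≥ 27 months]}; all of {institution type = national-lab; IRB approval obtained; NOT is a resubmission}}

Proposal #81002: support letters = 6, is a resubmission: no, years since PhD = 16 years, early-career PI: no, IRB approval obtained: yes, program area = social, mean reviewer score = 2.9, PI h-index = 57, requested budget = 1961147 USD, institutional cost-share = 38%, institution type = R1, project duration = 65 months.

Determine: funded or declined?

Atomic conditions:
  institutional cost-share > 7%: 38 > 7 is true
  support letters ≥ 3: 6 ≥ 3 is true
  NOT early-career PI: no → true
  institution type ∈ {R1, R2, national-lab}: R1 is in the set → true
  requested budget > 975832 USD: 1961147 > 975832 is true
  mean reviewer score > 4.6: 2.9 > 4.6 is false
  NOT IRB approval obtained: yes → false
  is a resubmission: no → false
  program area ∈ {math, physics, social}: social is in the set → true
  project duration < 58 months: 65 < 58 is false
  years since PhD ≥ 1 years: 16 ≥ 1 is true
  PI h-index ≤ 76: 57 ≤ 76 is true
  project duration ≥ 27 months: 65 ≥ 27 is true
  institution type = national-lab: R1 == national-lab is false
  IRB approval obtained: yes → true
  NOT is a resubmission: no → true
Combine:
[1.1] NOT true = false
[1] false AND true AND true = false
[2.2] NOT true = false
[2] true AND false = false
[3] false AND false = false
[4.1] NOT false = true
[4] true AND true = true
[5] false AND true = false
[6.2] NOT true = false
[6] true AND false = false
[7] false AND true AND true = false
[root] false OR false OR false OR true OR false OR false OR false = true
Overall: true → funded

Funded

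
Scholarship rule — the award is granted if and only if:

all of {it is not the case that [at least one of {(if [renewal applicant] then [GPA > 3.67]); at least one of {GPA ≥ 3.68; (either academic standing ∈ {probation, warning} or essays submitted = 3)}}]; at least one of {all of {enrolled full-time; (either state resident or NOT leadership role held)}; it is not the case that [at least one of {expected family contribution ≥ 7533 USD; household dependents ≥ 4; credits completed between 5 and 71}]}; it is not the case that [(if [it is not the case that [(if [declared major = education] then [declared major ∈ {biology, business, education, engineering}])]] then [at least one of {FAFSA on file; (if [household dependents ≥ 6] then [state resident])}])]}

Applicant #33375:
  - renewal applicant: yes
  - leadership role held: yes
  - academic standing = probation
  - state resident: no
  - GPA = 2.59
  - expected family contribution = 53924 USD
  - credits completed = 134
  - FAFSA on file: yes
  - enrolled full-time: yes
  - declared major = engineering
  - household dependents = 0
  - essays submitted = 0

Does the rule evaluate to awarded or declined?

Atomic conditions:
  renewal applicant: yes → true
  GPA > 3.67: 2.59 > 3.67 is false
  GPA ≥ 3.68: 2.59 ≥ 3.68 is false
  academic standing ∈ {probation, warning}: probation is in the set → true
  essays submitted = 3: 0 == 3 is false
  enrolled full-time: yes → true
  state resident: no → false
  NOT leadership role held: yes → false
  expected family contribution ≥ 7533 USD: 53924 ≥ 7533 is true
  household dependents ≥ 4: 0 ≥ 4 is false
  credits completed between 5 and 71: 134 in [5, 71] is false
  declared major = education: engineering == education is false
  declared major ∈ {biology, business, education, engineering}: engineering is in the set → true
  FAFSA on file: yes → true
  household dependents ≥ 6: 0 ≥ 6 is false
Combine:
[1.1.1] true → false = false
[1.1.2.2] true OR false = true
[1.1.2] false OR true = true
[1.1] false OR true = true
[1] NOT true = false
[2.1.2] false OR false = false
[2.1] true AND false = false
[2.2.1] true OR false OR false = true
[2.2] NOT true = false
[2] false OR false = false
[3.1.1.1] false → true (antecedent false ⇒ implication holds) = true
[3.1.1] NOT true = false
[3.1.2.2] false → false (antecedent false ⇒ implication holds) = true
[3.1.2] true OR true = true
[3.1] false → true (antecedent false ⇒ implication holds) = true
[3] NOT true = false
[root] false AND false AND false = false
Overall: false → declined

Declined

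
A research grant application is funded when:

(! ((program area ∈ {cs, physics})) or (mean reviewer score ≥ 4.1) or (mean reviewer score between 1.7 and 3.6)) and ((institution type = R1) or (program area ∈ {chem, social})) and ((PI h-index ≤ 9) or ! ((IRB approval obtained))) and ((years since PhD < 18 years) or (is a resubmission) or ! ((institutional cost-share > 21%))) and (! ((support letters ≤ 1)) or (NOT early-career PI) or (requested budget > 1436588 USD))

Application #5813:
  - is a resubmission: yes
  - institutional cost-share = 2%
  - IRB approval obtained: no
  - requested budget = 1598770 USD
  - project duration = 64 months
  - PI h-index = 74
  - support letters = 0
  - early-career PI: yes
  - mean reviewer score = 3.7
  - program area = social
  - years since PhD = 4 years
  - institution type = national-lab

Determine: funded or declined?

Funded

Atomic conditions:
  program area ∈ {cs, physics}: social is not in the set → false
  mean reviewer score ≥ 4.1: 3.7 ≥ 4.1 is false
  mean reviewer score between 1.7 and 3.6: 3.7 in [1.7, 3.6] is false
  institution type = R1: national-lab == R1 is false
  program area ∈ {chem, social}: social is in the set → true
  PI h-index ≤ 9: 74 ≤ 9 is false
  IRB approval obtained: no → false
  years since PhD < 18 years: 4 < 18 is true
  is a resubmission: yes → true
  institutional cost-share > 21%: 2 > 21 is false
  support letters ≤ 1: 0 ≤ 1 is true
  NOT early-career PI: yes → false
  requested budget > 1436588 USD: 1598770 > 1436588 is true
Combine:
[1.1] NOT false = true
[1] true OR false OR false = true
[2] false OR true = true
[3.2] NOT false = true
[3] false OR true = true
[4.3] NOT false = true
[4] true OR true OR true = true
[5.1] NOT true = false
[5] false OR false OR true = true
[root] true AND true AND true AND true AND true = true
Overall: true → funded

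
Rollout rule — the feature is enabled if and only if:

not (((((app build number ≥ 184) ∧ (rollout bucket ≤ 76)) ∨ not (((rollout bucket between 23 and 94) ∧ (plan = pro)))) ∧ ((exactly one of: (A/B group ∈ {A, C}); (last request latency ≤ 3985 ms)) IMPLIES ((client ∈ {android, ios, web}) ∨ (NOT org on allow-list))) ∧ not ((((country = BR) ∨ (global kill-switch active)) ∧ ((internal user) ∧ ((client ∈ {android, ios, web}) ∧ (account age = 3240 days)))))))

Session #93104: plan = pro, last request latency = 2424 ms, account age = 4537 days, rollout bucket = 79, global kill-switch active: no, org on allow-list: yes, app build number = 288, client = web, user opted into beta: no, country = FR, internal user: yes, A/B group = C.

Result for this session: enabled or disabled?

Atomic conditions:
  app build number ≥ 184: 288 ≥ 184 is true
  rollout bucket ≤ 76: 79 ≤ 76 is false
  rollout bucket between 23 and 94: 79 in [23, 94] is true
  plan = pro: pro == pro is true
  A/B group ∈ {A, C}: C is in the set → true
  last request latency ≤ 3985 ms: 2424 ≤ 3985 is true
  client ∈ {android, ios, web}: web is in the set → true
  NOT org on allow-list: yes → false
  country = BR: FR == BR is false
  global kill-switch active: no → false
  internal user: yes → true
  account age = 3240 days: 4537 == 3240 is false
Combine:
[1.1.1] true AND false = false
[1.1.2.1] true AND true = true
[1.1.2] NOT true = false
[1.1] false OR false = false
[1.2.1] exactly-one(true, true) = false
[1.2.2] true OR false = true
[1.2] false → true (antecedent false ⇒ implication holds) = true
[1.3.1.1] false OR false = false
[1.3.1.2.2] true AND false = false
[1.3.1.2] true AND false = false
[1.3.1] false AND false = false
[1.3] NOT false = true
[1] false AND true AND true = false
[root] NOT false = true
Overall: true → enabled

Enabled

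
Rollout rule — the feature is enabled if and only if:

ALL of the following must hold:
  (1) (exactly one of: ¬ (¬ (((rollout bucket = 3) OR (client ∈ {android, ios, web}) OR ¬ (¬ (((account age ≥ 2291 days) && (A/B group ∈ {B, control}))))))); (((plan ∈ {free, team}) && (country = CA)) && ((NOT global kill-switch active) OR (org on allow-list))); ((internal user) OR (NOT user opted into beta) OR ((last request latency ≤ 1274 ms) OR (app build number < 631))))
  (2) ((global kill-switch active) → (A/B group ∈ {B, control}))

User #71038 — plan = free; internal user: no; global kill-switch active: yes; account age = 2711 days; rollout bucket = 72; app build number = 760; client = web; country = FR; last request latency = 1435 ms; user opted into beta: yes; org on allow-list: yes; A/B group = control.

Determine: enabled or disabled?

Enabled

Atomic conditions:
  rollout bucket = 3: 72 == 3 is false
  client ∈ {android, ios, web}: web is in the set → true
  account age ≥ 2291 days: 2711 ≥ 2291 is true
  A/B group ∈ {B, control}: control is in the set → true
  plan ∈ {free, team}: free is in the set → true
  country = CA: FR == CA is false
  NOT global kill-switch active: yes → false
  org on allow-list: yes → true
  internal user: no → false
  NOT user opted into beta: yes → false
  last request latency ≤ 1274 ms: 1435 ≤ 1274 is false
  app build number < 631: 760 < 631 is false
  global kill-switch active: yes → true
Combine:
[1.1.1.1.3.1.1] true AND true = true
[1.1.1.1.3.1] NOT true = false
[1.1.1.1.3] NOT false = true
[1.1.1.1] false OR true OR true = true
[1.1.1] NOT true = false
[1.1] NOT false = true
[1.2.1] true AND false = false
[1.2.2] false OR true = true
[1.2] false AND true = false
[1.3.3] false OR false = false
[1.3] false OR false OR false = false
[1] exactly-one(true, false, false) = true
[2] true → true = true
[root] true AND true = true
Overall: true → enabled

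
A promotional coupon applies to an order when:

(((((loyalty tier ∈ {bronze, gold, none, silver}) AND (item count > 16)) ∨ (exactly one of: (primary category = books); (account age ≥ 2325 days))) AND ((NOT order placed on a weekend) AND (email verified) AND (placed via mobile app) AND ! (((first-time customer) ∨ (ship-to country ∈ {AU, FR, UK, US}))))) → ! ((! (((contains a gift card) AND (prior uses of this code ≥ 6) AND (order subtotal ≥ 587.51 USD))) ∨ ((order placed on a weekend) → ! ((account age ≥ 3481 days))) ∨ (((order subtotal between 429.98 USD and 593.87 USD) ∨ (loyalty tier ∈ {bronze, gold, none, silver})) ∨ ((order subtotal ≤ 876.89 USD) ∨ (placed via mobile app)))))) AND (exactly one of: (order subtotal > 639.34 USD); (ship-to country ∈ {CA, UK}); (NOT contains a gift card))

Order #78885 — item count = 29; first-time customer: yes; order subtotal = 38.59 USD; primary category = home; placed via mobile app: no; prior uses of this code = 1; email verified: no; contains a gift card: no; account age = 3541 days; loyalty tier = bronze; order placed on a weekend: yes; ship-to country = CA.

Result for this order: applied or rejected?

Rejected

Atomic conditions:
  loyalty tier ∈ {bronze, gold, none, silver}: bronze is in the set → true
  item count > 16: 29 > 16 is true
  primary category = books: home == books is false
  account age ≥ 2325 days: 3541 ≥ 2325 is true
  NOT order placed on a weekend: yes → false
  email verified: no → false
  placed via mobile app: no → false
  first-time customer: yes → true
  ship-to country ∈ {AU, FR, UK, US}: CA is not in the set → false
  contains a gift card: no → false
  prior uses of this code ≥ 6: 1 ≥ 6 is false
  order subtotal ≥ 587.51 USD: 38.59 ≥ 587.51 is false
  order placed on a weekend: yes → true
  account age ≥ 3481 days: 3541 ≥ 3481 is true
  order subtotal between 429.98 USD and 593.87 USD: 38.59 in [429.98, 593.87] is false
  order subtotal ≤ 876.89 USD: 38.59 ≤ 876.89 is true
  order subtotal > 639.34 USD: 38.59 > 639.34 is false
  ship-to country ∈ {CA, UK}: CA is in the set → true
  NOT contains a gift card: no → true
Combine:
[1.1.1.1] true AND true = true
[1.1.1.2] exactly-one(false, true) = true
[1.1.1] true OR true = true
[1.1.2.4.1] true OR false = true
[1.1.2.4] NOT true = false
[1.1.2] false AND false AND false AND false = false
[1.1] true AND false = false
[1.2.1.1.1] false AND false AND false = false
[1.2.1.1] NOT false = true
[1.2.1.2.2] NOT true = false
[1.2.1.2] true → false = false
[1.2.1.3.1] false OR true = true
[1.2.1.3.2] true OR false = true
[1.2.1.3] true OR true = true
[1.2.1] true OR false OR true = true
[1.2] NOT true = false
[1] false → false (antecedent false ⇒ implication holds) = true
[2] exactly-one(false, true, true) = false
[root] true AND false = false
Overall: false → rejected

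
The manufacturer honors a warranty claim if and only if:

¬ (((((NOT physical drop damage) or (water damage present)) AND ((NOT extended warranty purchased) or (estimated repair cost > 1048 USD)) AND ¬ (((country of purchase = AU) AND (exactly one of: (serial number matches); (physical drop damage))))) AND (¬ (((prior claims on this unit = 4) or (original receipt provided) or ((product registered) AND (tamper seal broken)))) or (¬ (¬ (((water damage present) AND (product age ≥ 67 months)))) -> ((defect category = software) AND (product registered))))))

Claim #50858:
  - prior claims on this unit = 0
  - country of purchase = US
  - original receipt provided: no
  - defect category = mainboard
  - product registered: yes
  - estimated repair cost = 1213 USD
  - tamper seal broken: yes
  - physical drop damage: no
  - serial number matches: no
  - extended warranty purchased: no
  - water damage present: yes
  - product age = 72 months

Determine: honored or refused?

Honored

Atomic conditions:
  NOT physical drop damage: no → true
  water damage present: yes → true
  NOT extended warranty purchased: no → true
  estimated repair cost > 1048 USD: 1213 > 1048 is true
  country of purchase = AU: US == AU is false
  serial number matches: no → false
  physical drop damage: no → false
  prior claims on this unit = 4: 0 == 4 is false
  original receipt provided: no → false
  product registered: yes → true
  tamper seal broken: yes → true
  product age ≥ 67 months: 72 ≥ 67 is true
  defect category = software: mainboard == software is false
Combine:
[1.1.1] true OR true = true
[1.1.2] true OR true = true
[1.1.3.1.2] exactly-one(false, false) = false
[1.1.3.1] false AND false = false
[1.1.3] NOT false = true
[1.1] true AND true AND true = true
[1.2.1.1.3] true AND true = true
[1.2.1.1] false OR false OR true = true
[1.2.1] NOT true = false
[1.2.2.1.1.1] true AND true = true
[1.2.2.1.1] NOT true = false
[1.2.2.1] NOT false = true
[1.2.2.2] false AND true = false
[1.2.2] true → false = false
[1.2] false OR false = false
[1] true AND false = false
[root] NOT false = true
Overall: true → honored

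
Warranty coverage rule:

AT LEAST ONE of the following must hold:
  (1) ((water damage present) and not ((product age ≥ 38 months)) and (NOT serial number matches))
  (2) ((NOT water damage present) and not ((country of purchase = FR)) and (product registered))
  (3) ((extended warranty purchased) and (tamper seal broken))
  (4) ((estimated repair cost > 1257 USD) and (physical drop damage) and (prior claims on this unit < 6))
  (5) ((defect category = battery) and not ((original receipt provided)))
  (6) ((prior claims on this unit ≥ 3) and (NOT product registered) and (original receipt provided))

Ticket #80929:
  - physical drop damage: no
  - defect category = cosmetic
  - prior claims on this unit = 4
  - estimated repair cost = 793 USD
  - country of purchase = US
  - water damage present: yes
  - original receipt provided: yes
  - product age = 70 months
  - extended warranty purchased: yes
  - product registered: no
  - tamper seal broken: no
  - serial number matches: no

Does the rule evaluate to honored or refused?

Atomic conditions:
  water damage present: yes → true
  product age ≥ 38 months: 70 ≥ 38 is true
  NOT serial number matches: no → true
  NOT water damage present: yes → false
  country of purchase = FR: US == FR is false
  product registered: no → false
  extended warranty purchased: yes → true
  tamper seal broken: no → false
  estimated repair cost > 1257 USD: 793 > 1257 is false
  physical drop damage: no → false
  prior claims on this unit < 6: 4 < 6 is true
  defect category = battery: cosmetic == battery is false
  original receipt provided: yes → true
  prior claims on this unit ≥ 3: 4 ≥ 3 is true
  NOT product registered: no → true
Combine:
[1.2] NOT true = false
[1] true AND false AND true = false
[2.2] NOT false = true
[2] false AND true AND false = false
[3] true AND false = false
[4] false AND false AND true = false
[5.2] NOT true = false
[5] false AND false = false
[6] true AND true AND true = true
[root] false OR false OR false OR false OR false OR true = true
Overall: true → honored

Honored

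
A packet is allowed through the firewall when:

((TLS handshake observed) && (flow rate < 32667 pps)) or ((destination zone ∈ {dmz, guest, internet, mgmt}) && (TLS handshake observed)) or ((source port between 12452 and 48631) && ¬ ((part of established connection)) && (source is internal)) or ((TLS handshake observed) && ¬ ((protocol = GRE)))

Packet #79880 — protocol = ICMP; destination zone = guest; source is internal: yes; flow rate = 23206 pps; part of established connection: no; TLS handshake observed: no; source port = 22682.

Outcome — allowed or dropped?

Allowed

Atomic conditions:
  TLS handshake observed: no → false
  flow rate < 32667 pps: 23206 < 32667 is true
  destination zone ∈ {dmz, guest, internet, mgmt}: guest is in the set → true
  source port between 12452 and 48631: 22682 in [12452, 48631] is true
  part of established connection: no → false
  source is internal: yes → true
  protocol = GRE: ICMP == GRE is false
Combine:
[1] false AND true = false
[2] true AND false = false
[3.2] NOT false = true
[3] true AND true AND true = true
[4.2] NOT false = true
[4] false AND true = false
[root] false OR false OR true OR false = true
Overall: true → allowed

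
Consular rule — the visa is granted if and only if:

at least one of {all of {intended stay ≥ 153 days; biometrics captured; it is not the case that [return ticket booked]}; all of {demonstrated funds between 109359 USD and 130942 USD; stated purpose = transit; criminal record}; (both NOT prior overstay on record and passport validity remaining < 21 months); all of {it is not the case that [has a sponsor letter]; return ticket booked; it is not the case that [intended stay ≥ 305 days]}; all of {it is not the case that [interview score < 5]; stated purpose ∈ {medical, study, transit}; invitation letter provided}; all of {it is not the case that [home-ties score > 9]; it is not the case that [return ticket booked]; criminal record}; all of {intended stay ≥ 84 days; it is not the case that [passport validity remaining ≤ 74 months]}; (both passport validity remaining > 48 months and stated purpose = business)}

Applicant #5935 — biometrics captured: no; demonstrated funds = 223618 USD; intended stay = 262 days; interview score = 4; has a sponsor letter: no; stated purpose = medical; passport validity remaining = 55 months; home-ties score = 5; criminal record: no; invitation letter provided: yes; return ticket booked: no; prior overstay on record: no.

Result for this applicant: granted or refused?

Atomic conditions:
  intended stay ≥ 153 days: 262 ≥ 153 is true
  biometrics captured: no → false
  return ticket booked: no → false
  demonstrated funds between 109359 USD and 130942 USD: 223618 in [109359, 130942] is false
  stated purpose = transit: medical == transit is false
  criminal record: no → false
  NOT prior overstay on record: no → true
  passport validity remaining < 21 months: 55 < 21 is false
  has a sponsor letter: no → false
  intended stay ≥ 305 days: 262 ≥ 305 is false
  interview score < 5: 4 < 5 is true
  stated purpose ∈ {medical, study, transit}: medical is in the set → true
  invitation letter provided: yes → true
  home-ties score > 9: 5 > 9 is false
  intended stay ≥ 84 days: 262 ≥ 84 is true
  passport validity remaining ≤ 74 months: 55 ≤ 74 is true
  passport validity remaining > 48 months: 55 > 48 is true
  stated purpose = business: medical == business is false
Combine:
[1.3] NOT false = true
[1] true AND false AND true = false
[2] false AND false AND false = false
[3] true AND false = false
[4.1] NOT false = true
[4.3] NOT false = true
[4] true AND false AND true = false
[5.1] NOT true = false
[5] false AND true AND true = false
[6.1] NOT false = true
[6.2] NOT false = true
[6] true AND true AND false = false
[7.2] NOT true = false
[7] true AND false = false
[8] true AND false = false
[root] false OR false OR false OR false OR false OR false OR false OR false = false
Overall: false → refused

Refused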